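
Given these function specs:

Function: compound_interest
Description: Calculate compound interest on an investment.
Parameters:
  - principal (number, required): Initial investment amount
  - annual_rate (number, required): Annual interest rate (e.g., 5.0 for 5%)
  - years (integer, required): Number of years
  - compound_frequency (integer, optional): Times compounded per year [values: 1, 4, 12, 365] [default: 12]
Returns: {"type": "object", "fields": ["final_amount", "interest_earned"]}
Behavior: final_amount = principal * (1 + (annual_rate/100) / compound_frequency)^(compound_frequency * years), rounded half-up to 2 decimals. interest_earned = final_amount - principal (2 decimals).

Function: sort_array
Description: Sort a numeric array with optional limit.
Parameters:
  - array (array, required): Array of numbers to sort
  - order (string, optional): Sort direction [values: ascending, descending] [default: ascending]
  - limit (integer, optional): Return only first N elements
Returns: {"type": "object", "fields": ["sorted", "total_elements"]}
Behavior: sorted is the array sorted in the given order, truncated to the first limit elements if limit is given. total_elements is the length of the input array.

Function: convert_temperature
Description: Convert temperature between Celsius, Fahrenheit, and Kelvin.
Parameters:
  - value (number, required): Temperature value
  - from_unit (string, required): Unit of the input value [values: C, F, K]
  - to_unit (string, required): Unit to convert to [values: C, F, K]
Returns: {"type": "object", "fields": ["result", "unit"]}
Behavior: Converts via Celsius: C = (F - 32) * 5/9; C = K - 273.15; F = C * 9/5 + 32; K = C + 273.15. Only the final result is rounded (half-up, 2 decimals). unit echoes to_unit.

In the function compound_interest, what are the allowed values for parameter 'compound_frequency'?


The compound_interest spec declares:
  - compound_frequency (integer, optional): Times compounded per year [values: 1, 4, 12, 365] [default: 12]
Allowed values:
1, 4, 12, 365


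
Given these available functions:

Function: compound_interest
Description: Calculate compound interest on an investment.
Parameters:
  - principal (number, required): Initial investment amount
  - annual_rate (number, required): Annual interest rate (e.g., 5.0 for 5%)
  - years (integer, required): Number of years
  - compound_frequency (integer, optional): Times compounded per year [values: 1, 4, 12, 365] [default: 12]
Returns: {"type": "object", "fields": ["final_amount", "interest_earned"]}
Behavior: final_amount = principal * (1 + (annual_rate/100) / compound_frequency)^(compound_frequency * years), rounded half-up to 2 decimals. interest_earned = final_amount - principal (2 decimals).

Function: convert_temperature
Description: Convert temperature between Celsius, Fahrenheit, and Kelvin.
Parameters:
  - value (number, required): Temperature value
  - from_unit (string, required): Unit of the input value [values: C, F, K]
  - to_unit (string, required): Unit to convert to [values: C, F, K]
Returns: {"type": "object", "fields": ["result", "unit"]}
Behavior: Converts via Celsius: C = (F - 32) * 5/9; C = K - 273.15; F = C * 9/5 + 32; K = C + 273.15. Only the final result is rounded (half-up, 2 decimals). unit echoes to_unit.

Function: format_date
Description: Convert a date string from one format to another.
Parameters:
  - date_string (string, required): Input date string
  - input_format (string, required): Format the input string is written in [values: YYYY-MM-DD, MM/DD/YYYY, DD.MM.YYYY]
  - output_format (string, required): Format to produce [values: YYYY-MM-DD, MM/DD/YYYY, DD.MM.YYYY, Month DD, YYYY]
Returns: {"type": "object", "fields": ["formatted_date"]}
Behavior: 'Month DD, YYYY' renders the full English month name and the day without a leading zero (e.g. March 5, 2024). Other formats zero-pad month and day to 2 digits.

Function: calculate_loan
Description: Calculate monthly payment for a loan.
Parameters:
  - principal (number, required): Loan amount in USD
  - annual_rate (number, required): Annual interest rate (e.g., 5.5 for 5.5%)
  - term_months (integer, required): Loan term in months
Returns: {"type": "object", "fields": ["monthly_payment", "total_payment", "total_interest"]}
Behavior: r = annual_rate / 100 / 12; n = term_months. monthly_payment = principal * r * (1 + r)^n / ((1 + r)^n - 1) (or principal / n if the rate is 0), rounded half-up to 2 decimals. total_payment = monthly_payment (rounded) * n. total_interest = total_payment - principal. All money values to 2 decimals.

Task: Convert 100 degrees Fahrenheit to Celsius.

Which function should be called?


The task needs a function whose description is: Convert temperature between Celsius, Fahrenheit, and Kelvin.
convert_temperature


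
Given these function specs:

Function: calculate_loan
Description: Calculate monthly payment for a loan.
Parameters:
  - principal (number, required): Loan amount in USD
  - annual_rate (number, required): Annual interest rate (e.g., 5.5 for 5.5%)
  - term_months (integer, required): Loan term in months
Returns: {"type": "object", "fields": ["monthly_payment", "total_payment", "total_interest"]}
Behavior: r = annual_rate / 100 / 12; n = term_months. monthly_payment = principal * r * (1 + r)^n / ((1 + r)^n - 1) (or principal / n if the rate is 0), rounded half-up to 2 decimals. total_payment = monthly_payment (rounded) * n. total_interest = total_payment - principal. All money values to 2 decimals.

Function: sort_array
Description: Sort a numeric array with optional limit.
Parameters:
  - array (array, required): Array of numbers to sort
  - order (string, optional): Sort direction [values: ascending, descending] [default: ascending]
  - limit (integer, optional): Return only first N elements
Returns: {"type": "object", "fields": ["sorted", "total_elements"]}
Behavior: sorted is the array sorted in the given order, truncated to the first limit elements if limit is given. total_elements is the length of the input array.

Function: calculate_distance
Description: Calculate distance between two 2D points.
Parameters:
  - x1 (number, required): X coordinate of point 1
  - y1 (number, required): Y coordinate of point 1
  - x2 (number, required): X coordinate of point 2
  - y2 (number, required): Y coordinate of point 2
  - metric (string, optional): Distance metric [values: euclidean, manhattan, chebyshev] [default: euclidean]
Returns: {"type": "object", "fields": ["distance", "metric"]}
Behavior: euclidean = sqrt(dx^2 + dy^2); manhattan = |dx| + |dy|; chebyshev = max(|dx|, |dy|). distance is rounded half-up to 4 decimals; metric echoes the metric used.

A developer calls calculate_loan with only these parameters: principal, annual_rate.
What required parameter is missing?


Required parameters: principal, annual_rate, term_months
Provided: principal, annual_rate
Missing: term_months
term_months


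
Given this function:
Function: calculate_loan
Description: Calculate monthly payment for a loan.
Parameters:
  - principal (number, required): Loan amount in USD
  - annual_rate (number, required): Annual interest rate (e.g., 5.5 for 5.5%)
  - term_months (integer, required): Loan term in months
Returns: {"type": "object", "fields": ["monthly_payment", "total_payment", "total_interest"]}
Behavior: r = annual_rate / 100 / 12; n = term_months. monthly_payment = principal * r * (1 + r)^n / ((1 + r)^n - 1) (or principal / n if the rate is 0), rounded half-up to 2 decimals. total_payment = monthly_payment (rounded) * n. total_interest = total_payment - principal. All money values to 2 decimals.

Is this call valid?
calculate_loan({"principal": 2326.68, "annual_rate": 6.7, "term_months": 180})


Checking all required parameters present and types match... All valid.
Valid


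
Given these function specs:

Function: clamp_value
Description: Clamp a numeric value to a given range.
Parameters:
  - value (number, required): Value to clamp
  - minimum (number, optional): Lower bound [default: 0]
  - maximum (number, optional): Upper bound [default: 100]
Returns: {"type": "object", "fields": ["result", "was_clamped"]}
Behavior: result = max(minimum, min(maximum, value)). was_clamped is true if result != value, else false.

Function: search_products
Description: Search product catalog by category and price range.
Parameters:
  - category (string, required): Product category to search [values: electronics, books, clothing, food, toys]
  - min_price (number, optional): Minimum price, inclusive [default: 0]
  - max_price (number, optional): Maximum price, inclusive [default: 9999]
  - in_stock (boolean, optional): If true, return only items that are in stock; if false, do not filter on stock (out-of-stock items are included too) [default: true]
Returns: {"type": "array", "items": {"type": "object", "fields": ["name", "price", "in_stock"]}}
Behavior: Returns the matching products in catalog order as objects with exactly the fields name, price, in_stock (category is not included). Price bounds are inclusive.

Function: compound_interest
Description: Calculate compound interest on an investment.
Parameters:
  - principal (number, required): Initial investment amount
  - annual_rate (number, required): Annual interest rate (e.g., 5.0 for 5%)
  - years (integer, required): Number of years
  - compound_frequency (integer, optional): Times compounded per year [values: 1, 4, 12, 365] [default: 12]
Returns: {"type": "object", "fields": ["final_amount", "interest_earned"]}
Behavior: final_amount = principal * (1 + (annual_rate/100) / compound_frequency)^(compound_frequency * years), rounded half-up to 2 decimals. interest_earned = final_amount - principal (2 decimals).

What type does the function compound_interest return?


The compound_interest spec declares Returns: {"type": "object", "fields": ["final_amount", "interest_earned"]}
Type:
object


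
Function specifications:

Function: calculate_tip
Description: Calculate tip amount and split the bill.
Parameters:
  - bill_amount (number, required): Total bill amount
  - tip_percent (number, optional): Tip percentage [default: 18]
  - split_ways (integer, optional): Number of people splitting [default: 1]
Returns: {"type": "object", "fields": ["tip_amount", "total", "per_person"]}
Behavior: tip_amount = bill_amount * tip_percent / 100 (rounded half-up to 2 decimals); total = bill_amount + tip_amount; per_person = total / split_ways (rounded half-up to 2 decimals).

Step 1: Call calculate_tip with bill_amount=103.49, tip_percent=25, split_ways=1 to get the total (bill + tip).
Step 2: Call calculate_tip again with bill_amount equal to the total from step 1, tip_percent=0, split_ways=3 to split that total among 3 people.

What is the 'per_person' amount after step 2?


Step 1: calculate_tip(bill_amount=103.49, tip_percent=25, split_ways=1)
  tip_amount = 103.49 * 25/100 = 25.8725 -> 25.87
  total = 103.49 + 25.87 = 129.36
  per_person = 129.36 / 1 = 129.36 -> 129.36
  -> total = 129.36
Step 2: calculate_tip(bill_amount=129.36, tip_percent=0, split_ways=3)
  tip_amount = 129.36 * 0/100 = 0 -> 0.00
  total = 129.36 + 0.00 = 129.36
  per_person = 129.36 / 3 = 43.12 -> 43.12
  -> per_person = 43.12
$43.12


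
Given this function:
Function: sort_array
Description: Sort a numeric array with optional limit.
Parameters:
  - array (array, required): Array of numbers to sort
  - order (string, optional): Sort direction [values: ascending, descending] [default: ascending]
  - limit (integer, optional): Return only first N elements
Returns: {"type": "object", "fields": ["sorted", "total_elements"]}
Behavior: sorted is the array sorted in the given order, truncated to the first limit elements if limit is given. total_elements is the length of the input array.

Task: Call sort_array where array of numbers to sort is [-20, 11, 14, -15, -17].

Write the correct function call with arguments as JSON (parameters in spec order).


Mapping each described value to its parameter name:
  'Array of numbers to sort' -> array = [-20, 11, 14, -15, -17]
sort_array({"array": [-20, 11, 14, -15, -17]})


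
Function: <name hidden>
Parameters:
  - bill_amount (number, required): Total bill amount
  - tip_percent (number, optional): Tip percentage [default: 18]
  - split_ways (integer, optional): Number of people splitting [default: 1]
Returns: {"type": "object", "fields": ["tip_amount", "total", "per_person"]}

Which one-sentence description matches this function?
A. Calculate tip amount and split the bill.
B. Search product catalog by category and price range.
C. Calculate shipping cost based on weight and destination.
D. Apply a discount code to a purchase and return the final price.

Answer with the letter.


Parameters bill_amount, tip_percent, split_ways and return ["tip_amount", "total", "per_person"] fit: Calculate tip amount and split the bill.
A


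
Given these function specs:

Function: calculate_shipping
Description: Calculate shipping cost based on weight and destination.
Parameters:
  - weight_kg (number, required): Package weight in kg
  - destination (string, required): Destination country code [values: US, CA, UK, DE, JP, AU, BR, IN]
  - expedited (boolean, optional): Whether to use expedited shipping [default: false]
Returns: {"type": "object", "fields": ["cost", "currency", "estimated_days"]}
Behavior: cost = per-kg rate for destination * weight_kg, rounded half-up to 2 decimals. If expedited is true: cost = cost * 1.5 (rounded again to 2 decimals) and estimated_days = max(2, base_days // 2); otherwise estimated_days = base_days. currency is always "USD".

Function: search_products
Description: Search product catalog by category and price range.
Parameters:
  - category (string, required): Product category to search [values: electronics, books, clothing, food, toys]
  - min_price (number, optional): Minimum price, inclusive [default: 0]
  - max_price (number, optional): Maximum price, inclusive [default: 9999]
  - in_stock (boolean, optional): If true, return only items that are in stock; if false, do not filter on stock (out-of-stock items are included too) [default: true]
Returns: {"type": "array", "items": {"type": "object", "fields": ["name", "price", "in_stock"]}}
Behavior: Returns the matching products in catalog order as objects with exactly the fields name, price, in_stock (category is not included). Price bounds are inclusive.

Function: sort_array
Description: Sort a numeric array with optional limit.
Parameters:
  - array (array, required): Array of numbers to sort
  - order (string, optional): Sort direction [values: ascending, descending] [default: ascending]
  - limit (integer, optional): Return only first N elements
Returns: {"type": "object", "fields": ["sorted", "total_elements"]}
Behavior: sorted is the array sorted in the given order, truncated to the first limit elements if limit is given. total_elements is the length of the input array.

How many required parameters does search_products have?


Parameters of search_products: category (required), min_price (optional), max_price (optional), in_stock (optional)
Required count:
1


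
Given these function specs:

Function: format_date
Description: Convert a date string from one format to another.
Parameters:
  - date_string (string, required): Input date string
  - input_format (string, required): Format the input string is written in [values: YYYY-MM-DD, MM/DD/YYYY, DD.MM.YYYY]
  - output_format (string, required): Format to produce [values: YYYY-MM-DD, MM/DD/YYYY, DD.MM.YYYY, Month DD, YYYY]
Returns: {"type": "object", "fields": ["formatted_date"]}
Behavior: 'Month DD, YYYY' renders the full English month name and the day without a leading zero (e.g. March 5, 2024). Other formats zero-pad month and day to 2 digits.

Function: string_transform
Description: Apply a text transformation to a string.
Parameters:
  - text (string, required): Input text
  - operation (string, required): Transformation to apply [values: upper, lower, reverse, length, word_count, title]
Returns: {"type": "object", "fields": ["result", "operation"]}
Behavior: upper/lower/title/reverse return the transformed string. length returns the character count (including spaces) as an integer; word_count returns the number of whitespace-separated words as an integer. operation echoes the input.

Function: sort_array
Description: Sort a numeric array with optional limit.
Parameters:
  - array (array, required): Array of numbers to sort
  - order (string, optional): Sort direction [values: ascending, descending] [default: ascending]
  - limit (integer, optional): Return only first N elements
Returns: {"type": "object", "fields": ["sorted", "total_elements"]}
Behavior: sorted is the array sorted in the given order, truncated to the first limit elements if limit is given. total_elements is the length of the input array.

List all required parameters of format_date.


Parameters of format_date and their required/optional flag:
  date_string: required
  input_format: required
  output_format: required
date_string, input_format, output_format


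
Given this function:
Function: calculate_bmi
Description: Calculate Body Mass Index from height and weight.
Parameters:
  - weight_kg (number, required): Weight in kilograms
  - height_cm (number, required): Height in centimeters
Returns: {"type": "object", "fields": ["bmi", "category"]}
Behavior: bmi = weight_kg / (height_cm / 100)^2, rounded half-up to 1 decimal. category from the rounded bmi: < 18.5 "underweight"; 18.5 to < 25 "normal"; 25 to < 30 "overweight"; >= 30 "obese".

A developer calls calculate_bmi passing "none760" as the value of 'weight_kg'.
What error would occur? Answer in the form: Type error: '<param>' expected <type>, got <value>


Spec: 'weight_kg' is declared as number; "none760" is a string.
Type error: 'weight_kg' expected number, got "none760"


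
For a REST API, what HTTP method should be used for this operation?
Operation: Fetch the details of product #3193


GET = read, POST = create, PUT = update/replace, DELETE = remove
This operation is a read.
GET


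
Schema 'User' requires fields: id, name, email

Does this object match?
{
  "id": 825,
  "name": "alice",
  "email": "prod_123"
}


Checking required fields... All present.
Valid - all required fields present


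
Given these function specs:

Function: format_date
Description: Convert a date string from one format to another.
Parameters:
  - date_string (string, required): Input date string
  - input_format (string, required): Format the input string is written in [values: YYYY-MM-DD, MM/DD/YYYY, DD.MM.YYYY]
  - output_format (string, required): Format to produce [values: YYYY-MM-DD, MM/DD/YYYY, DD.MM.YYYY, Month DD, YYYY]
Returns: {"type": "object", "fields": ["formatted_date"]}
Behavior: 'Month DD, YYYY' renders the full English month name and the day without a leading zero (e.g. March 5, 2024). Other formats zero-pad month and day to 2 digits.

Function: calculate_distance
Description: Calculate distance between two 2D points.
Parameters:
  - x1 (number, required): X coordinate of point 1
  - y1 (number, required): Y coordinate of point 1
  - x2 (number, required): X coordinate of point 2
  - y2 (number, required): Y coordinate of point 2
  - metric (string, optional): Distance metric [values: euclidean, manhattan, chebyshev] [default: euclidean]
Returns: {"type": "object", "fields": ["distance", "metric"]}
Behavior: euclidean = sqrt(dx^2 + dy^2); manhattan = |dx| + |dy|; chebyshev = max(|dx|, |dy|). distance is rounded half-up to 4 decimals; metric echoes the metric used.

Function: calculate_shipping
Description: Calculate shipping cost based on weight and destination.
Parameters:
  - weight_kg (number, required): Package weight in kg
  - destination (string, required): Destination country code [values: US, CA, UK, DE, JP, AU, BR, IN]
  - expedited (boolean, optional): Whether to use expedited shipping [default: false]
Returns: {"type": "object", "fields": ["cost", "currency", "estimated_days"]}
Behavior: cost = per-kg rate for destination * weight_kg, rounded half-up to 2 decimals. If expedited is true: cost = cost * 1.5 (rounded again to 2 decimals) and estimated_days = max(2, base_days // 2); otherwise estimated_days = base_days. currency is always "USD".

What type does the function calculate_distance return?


The calculate_distance spec declares Returns: {"type": "object", "fields": ["distance", "metric"]}
Type:
object


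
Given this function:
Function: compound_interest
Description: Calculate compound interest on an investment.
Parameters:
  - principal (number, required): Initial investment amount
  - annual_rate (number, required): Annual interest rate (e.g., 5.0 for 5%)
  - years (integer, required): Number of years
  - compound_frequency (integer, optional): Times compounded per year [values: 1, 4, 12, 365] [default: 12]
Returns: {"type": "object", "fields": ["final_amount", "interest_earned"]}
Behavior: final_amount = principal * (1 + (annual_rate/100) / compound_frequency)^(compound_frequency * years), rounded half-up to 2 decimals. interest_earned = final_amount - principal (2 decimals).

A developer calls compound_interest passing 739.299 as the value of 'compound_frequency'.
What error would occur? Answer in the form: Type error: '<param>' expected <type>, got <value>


Spec: 'compound_frequency' is declared as integer; 739.299 is a non-integer number.
Type error: 'compound_frequency' expected integer, got 739.299


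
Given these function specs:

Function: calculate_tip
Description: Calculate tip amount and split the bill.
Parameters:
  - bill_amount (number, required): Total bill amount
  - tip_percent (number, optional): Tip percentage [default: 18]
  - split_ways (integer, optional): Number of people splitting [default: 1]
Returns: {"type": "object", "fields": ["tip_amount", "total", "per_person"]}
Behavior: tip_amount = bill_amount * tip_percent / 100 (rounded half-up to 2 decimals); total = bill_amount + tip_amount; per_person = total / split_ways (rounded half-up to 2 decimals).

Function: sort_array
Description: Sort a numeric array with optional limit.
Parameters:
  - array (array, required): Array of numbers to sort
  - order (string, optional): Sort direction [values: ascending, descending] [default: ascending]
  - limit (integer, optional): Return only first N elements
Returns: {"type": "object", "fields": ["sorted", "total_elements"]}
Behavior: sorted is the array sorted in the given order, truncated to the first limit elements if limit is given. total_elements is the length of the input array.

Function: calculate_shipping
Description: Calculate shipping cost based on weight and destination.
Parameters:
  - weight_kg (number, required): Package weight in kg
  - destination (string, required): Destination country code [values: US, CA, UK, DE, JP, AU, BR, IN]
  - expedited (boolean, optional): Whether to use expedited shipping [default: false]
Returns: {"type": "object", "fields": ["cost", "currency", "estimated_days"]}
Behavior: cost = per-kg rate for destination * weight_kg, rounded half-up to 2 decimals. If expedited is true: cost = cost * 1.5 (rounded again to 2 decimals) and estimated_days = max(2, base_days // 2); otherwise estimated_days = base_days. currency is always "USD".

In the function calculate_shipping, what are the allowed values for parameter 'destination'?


The calculate_shipping spec declares:
  - destination (string, required): Destination country code [values: US, CA, UK, DE, JP, AU, BR, IN]
Allowed values:
US, CA, UK, DE, JP, AU, BR, IN


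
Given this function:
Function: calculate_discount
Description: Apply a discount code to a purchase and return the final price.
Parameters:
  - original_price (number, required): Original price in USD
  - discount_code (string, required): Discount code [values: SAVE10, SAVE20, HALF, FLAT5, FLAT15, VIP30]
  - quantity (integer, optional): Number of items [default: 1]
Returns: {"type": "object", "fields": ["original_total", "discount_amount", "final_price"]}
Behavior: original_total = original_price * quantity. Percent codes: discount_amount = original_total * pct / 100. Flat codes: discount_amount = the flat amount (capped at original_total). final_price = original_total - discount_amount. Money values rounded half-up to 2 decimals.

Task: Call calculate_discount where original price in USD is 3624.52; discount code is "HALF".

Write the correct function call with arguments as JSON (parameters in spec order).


Mapping each described value to its parameter name:
  'Original price in USD' -> original_price = 3624.52
  'Discount code' -> discount_code = "HALF"
calculate_discount({"original_price": 3624.52, "discount_code": "HALF"})


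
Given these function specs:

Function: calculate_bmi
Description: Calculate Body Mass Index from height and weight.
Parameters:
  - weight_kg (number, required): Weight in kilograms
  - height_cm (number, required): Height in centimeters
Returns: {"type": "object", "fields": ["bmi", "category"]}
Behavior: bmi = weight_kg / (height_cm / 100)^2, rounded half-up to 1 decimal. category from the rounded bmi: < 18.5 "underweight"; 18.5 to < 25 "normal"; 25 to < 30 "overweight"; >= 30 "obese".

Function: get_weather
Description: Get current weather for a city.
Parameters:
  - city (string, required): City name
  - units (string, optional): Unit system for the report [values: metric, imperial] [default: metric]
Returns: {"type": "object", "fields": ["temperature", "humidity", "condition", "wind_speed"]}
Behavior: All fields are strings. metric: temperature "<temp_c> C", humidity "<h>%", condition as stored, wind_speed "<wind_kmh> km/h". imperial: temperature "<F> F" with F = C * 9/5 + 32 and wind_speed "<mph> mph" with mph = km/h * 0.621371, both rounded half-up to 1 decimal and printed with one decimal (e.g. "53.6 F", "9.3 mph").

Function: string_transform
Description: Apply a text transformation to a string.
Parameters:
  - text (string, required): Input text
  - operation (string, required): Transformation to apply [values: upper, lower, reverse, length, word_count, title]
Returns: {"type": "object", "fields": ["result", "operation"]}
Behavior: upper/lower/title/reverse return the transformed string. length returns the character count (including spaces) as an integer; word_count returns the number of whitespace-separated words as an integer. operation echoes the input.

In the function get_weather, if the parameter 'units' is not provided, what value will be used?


The get_weather spec declares:
  - units (string, optional): Unit system for the report [values: metric, imperial] [default: metric]
Default:
metric


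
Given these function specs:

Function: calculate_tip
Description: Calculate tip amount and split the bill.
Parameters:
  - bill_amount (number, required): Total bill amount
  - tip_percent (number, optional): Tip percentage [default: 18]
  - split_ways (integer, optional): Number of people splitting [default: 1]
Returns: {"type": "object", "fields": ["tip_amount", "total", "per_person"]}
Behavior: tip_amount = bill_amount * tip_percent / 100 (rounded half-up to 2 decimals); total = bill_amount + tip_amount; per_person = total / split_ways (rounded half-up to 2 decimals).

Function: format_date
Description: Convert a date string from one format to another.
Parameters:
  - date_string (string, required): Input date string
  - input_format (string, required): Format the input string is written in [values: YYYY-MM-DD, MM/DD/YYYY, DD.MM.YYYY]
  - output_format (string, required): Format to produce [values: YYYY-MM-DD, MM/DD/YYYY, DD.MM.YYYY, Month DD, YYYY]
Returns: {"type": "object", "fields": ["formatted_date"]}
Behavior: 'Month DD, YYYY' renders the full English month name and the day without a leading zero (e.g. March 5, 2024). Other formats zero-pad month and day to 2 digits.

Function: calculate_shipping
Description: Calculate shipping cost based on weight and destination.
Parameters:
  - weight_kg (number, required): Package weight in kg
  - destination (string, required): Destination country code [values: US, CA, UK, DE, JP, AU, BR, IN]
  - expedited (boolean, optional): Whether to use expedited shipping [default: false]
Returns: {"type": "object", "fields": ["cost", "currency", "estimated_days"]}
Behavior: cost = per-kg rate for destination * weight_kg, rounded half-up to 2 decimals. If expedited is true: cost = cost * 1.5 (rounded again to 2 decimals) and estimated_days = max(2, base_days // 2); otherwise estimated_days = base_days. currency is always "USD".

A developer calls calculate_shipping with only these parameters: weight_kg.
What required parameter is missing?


Required parameters: weight_kg, destination
Provided: weight_kg
Missing: destination
destination


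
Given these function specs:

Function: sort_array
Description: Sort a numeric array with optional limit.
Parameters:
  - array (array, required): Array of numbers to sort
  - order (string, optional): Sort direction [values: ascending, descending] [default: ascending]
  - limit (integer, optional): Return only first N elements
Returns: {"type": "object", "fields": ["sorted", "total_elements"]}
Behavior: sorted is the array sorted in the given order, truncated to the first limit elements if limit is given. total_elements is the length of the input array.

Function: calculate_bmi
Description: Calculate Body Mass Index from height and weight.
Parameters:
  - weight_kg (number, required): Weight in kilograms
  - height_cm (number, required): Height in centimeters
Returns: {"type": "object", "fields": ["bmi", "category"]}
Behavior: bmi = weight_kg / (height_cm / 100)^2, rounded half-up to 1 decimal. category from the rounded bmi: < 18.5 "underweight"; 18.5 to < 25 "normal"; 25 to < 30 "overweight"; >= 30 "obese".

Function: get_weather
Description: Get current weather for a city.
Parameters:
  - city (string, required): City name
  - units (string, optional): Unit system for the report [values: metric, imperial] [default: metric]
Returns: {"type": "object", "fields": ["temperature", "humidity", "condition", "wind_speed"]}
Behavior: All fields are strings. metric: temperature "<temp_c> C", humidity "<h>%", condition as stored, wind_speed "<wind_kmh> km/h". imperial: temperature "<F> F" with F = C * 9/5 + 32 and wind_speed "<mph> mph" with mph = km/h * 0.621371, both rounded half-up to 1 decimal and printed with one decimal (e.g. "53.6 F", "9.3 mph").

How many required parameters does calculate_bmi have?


Parameters of calculate_bmi: weight_kg (required), height_cm (required)
Required count:
2


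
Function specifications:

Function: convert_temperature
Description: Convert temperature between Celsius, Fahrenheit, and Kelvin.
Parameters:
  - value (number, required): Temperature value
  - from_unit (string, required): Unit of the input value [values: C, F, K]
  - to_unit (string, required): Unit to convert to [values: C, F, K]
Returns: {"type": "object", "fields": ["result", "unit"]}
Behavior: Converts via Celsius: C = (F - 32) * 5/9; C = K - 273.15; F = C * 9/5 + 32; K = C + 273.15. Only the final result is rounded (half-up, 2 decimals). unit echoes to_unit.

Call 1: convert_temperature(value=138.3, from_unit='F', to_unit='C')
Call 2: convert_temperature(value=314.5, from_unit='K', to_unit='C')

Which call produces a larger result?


Call 1:
  To C: (138.3 - 32) * 5/9 = 59.055556
  Target is C: 59.055556
  Round to 2 decimals: 59.06
  -> 59.06 C
Call 2:
  To C: 314.5 - 273.15 = 41.35
  Target is C: 41.35
  Round to 2 decimals: 41.35
  -> 41.35 C
Call 1 (59.06 C)


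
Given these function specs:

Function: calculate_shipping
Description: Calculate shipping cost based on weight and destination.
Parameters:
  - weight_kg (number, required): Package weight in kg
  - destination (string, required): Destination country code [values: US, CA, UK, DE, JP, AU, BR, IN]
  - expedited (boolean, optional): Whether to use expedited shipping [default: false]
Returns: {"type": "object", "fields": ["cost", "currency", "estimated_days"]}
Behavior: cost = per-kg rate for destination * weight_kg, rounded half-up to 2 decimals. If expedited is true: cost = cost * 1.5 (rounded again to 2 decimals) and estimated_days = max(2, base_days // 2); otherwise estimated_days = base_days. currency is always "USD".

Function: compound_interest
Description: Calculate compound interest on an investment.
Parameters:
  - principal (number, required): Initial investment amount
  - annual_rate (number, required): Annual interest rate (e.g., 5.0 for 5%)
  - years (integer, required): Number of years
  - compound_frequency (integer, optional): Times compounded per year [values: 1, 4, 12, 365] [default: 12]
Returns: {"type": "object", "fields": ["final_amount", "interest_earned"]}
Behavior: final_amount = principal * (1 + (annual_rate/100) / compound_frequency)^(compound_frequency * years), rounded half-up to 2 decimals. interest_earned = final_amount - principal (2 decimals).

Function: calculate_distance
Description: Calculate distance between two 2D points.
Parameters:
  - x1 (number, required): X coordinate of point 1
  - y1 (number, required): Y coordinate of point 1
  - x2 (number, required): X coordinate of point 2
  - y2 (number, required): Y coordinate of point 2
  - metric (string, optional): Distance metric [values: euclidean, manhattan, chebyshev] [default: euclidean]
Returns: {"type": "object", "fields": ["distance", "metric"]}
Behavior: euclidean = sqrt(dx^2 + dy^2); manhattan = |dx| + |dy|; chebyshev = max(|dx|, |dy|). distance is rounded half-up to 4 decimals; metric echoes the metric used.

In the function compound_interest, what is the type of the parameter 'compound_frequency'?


The compound_interest spec declares:
  - compound_frequency (integer, optional): Times compounded per year [values: 1, 4, 12, 365] [default: 12]
Type:
integer


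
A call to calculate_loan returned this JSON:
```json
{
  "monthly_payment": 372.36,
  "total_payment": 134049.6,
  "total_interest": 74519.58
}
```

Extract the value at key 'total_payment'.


134049.6


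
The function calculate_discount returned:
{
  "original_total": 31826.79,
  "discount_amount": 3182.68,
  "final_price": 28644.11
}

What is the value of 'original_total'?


31826.79


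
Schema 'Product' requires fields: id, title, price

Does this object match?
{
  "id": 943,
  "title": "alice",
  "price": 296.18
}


Checking required fields... All present.
Valid - all required fields present


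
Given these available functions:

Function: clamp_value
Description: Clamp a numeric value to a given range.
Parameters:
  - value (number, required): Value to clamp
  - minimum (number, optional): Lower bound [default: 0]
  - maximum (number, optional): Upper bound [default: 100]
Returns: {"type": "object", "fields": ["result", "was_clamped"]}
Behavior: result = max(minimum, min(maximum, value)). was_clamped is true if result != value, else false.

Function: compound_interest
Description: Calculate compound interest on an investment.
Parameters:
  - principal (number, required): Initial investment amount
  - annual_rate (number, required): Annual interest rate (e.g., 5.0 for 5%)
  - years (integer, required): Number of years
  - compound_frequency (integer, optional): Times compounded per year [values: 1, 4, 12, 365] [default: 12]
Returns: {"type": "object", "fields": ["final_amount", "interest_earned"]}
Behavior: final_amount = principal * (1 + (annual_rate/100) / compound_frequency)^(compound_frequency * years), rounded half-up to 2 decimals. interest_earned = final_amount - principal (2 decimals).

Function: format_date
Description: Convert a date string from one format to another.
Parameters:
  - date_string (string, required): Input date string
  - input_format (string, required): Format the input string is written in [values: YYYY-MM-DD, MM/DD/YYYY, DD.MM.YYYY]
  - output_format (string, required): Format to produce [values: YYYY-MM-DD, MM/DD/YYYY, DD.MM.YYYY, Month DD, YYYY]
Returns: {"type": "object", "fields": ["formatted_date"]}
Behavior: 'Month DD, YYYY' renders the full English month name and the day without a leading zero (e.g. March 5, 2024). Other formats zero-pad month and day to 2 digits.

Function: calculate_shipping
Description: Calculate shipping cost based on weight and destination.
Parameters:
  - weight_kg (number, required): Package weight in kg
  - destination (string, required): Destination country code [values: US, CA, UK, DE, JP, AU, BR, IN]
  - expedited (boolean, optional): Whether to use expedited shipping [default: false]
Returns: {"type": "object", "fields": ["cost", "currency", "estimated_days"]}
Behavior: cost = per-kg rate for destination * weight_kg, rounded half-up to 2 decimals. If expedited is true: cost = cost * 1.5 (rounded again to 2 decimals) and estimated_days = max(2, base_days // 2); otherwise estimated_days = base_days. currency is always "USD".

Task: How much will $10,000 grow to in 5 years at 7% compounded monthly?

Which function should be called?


The task needs a function whose description is: Calculate compound interest on an investment.
compound_interest


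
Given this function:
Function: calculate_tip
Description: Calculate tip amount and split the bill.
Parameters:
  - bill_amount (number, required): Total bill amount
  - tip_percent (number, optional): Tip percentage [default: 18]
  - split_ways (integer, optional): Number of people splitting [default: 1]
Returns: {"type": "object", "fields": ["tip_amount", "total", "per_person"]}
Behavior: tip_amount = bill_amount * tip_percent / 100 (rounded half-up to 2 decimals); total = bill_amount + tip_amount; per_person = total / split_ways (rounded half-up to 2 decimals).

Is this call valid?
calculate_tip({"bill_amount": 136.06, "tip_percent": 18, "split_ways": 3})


Checking all required parameters present and types match... All valid.
Valid


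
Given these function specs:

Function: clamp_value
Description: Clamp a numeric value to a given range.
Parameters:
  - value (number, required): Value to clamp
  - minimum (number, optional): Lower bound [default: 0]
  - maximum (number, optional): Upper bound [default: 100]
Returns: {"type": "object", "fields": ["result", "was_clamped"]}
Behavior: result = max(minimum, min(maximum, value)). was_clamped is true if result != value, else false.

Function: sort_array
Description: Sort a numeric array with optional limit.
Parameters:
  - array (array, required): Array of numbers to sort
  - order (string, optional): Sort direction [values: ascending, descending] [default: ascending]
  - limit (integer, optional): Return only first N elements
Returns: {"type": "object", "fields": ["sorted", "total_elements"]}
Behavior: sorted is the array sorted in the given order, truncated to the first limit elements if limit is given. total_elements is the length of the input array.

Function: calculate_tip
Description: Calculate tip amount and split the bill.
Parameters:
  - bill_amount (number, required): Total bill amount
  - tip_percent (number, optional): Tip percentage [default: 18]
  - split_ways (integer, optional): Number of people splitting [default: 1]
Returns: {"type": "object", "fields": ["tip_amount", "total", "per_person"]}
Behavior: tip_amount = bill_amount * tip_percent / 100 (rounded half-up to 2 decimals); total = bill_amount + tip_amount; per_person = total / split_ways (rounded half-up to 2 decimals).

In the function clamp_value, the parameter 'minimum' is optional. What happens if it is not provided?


The clamp_value spec declares:
  - minimum (number, optional): Lower bound [default: 0]
It defaults to 0


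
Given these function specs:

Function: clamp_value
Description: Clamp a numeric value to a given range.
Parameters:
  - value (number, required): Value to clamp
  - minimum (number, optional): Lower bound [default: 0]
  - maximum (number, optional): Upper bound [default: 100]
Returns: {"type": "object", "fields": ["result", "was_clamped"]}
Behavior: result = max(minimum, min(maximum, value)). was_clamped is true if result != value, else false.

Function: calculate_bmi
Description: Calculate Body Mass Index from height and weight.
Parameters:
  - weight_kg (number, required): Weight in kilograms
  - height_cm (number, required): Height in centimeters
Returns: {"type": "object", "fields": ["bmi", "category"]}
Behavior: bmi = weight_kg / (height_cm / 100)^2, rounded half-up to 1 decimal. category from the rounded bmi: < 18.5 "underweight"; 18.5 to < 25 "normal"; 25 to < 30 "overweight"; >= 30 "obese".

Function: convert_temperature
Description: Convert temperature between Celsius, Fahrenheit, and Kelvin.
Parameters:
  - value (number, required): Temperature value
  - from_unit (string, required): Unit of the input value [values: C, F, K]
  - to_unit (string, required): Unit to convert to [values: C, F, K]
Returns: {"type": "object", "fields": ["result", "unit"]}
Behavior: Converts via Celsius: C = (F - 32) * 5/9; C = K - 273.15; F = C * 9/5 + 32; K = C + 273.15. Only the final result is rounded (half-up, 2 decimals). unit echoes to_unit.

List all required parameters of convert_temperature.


Parameters of convert_temperature and their required/optional flag:
  value: required
  from_unit: required
  to_unit: required
from_unit, to_unit, value
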